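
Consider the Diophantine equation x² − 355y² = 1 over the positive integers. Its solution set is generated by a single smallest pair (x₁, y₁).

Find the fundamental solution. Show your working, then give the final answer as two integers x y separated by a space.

√355 = [18; 1,5,3,3,1,6,1,3,3,5,1,36, …], period ℓ=12 (even) → k=11
k=0  a_k=18  p_k/q_k = 18/1
…
k=2  a_k=5  p_k/q_k = 113/6
k=3  a_k=3  p_k/q_k = 358/19
k=4  a_k=3  p_k/q_k = 1187/63
…
k=6  a_k=6  p_k/q_k = 10457/555
k=7  a_k=1  p_k/q_k = 12002/637
k=8  a_k=3  p_k/q_k = 46463/2466
…
k=10  a_k=5  p_k/q_k = 803418/42641
k=11  a_k=1  p_k/q_k = 954809/50676
→ (954809, 50676).  Check: 954809²=911660226481, 355·50676²=911660226480, difference 1.

954809 50676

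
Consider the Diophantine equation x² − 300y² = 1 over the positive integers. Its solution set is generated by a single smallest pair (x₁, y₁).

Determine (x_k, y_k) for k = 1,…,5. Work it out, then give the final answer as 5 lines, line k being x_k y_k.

d=300: √d = [17; 3,8,3,34] (ℓ=4, even), read p_3/q_3
step 0: (17, 1)  from 17·(1,0) + (0,1)
…
step 2: (433, 25)  from 8·(52,3) + (17,1)
step 3: (1351, 78)  from 3·(433,25) + (52,3)
(x₁, y₁) = (1351, 78);  1351² − 300·78² = 1 ✓
(1351+78√300)^2 = 3650401 + 210756√300
(1351+78√300)^3 = 9863382151 + 569462634√300
(1351+78√300)^4 = 26650854921601 + 1538687826312√300
(1351+78√300)^5 = 72010600134783751 + 4157533937232390√300

1351 78
3650401 210756
9863382151 569462634
26650854921601 1538687826312
72010600134783751 4157533937232390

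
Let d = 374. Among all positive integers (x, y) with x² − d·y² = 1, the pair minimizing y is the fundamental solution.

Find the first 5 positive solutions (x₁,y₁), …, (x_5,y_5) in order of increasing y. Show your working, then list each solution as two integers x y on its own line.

d=374: √d = [19; 2,1,18,1,2,38] (ℓ=6, even), read p_5/q_5
a_0=19:  p_0=19·1+0=19,  q_0=19·0+1=1
a_1=2:  p_1=2·19+1=39,  q_1=2·1+0=2
a_2=1:  p_2=1·39+19=58,  q_2=1·2+1=3
…
a_4=1:  p_4=1·1083+58=1141,  q_4=1·56+3=59
a_5=2:  p_5=2·1141+1083=3365,  q_5=2·59+56=174
→ (3365, 174).  Check: 3365²=11323225, 374·174²=11323224, difference 1.
(x_2, y_2) = (3365·3365 + 374·174·174, 3365·174 + 174·3365) = (22646449, 1171020)
(x_3, y_3) = (3365·22646449 + 374·174·1171020, 3365·1171020 + 174·22646449) = (152410598405, 7880964426)
(x_4, y_4) = (3365·152410598405 + 374·174·7880964426, 3365·7880964426 + 174·152410598405) = (1025723304619201, 53038889415960)
(x_5, y_5) = (3365·1025723304619201 + 374·174·53038889415960, 3365·53038889415960 + 174·1025723304619201) = (6903117687676624325, 356951717888446374)

3365 174
22646449 1171020
152410598405 7880964426
1025723304619201 53038889415960
6903117687676624325 356951717888446374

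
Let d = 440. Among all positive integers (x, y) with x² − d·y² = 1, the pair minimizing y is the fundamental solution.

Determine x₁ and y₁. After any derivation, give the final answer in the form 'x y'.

d=440: √d = [20; 1,40] (ℓ=2, even), read p_1/q_1
a_0=20:  p_0=20·1+0=20,  q_0=20·0+1=1
a_1=1:  p_1=1·20+1=21,  q_1=1·1+0=1
fundamental: x₁=21, y₁=1  (since 441 − 440·1 = 1)

21 1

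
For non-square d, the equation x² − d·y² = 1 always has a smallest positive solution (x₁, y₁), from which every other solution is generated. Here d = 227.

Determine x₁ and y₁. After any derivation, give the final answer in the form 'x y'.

226 15

√227 = [15; 15,30, …], period ℓ=2 (even) → k=1
a_0=15:  p_0=15·1+0=15,  q_0=15·0+1=1
a_1=15:  p_1=15·15+1=226,  q_1=15·1+0=15
(x₁, y₁) = (226, 15);  226² − 227·15² = 1 ✓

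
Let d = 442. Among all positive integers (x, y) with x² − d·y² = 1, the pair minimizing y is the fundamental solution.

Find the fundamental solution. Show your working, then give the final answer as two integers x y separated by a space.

883 42

√442 = [21; 42, …], period ℓ=1 (odd) → k=1
i=0: a=21 ⇒ p=21, q=1
i=1: a=42 ⇒ p=883, q=42
(x₁, y₁) = (883, 42);  883² − 442·42² = 1 ✓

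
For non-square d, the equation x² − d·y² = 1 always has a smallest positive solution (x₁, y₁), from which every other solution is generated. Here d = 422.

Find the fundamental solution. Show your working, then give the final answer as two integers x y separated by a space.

7022501 341850

√422 → a₀=20, period (1,1,5,2,1,…,1,1,40); ℓ=14 even so k=13
k=0  a_k=20  p_k/q_k = 20/1
…
k=4  a_k=2  p_k/q_k = 493/24
k=5  a_k=1  p_k/q_k = 719/35
k=6  a_k=3  p_k/q_k = 2650/129
k=7  a_k=20  p_k/q_k = 53719/2615
k=8  a_k=3  p_k/q_k = 163807/7974
k=9  a_k=1  p_k/q_k = 217526/10589
k=10  a_k=2  p_k/q_k = 598859/29152
…
k=12  a_k=1  p_k/q_k = 3810680/185501
k=13  a_k=1  p_k/q_k = 7022501/341850
(x₁, y₁) = (7022501, 341850);  7022501² − 422·341850² = 1 ✓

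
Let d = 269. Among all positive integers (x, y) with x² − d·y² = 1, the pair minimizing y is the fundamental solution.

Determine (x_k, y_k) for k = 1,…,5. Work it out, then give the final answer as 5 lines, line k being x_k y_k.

13449 820
361751201 22056360
9730383791049 593271970460
261727862849884801 15957829439376720
7039956045205817586249 429233695667083044100

d=269: √d = [16; 2,2,32] (ℓ=3, odd), read p_5/q_5
i=0: a=16 ⇒ p=16, q=1
…
i=4: a=2 ⇒ p=5396, q=329
i=5: a=2 ⇒ p=13449, q=820
fundamental: x₁=13449, y₁=820  (since 180875601 − 269·672400 = 1)
k=2:  x_2 = 13449·13449+269·820·820 = 361751201,  y_2 = 13449·820+820·13449 = 22056360
k=3:  x_3 = 13449·361751201+269·820·22056360 = 9730383791049,  y_3 = 13449·22056360+820·361751201 = 593271970460
k=4:  x_4 = 13449·9730383791049+269·820·593271970460 = 261727862849884801,  y_4 = 13449·593271970460+820·9730383791049 = 15957829439376720
k=5:  x_5 = 13449·261727862849884801+269·820·15957829439376720 = 7039956045205817586249,  y_5 = 13449·15957829439376720+820·261727862849884801 = 429233695667083044100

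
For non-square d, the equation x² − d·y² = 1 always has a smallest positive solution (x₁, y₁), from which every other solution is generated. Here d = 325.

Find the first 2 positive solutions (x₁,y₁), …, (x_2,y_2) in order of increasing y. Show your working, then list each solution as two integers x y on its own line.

√325 → a₀=18, period (36); ℓ=1 odd so k=1
i=0: a=18 ⇒ p=18, q=1
i=1: a=36 ⇒ p=649, q=36
(x₁, y₁) = (649, 36);  649² − 325·36² = 1 ✓
n=2: (649,36)∘(649,36) = (649·649+325·36·36, 649·36+36·649) = (842401,46728)

649 36
842401 46728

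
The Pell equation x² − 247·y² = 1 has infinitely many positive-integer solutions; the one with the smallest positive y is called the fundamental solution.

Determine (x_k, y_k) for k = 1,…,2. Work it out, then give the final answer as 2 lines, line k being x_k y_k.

85292 5427
14549450527 925759368

d=247: √d = [15; 1,2,1,1,9,1,9,1,1,2,1,30] (ℓ=12, even), read p_11/q_11
i=0: a=15 ⇒ p=15, q=1
…
i=3: a=1 ⇒ p=63, q=4
i=4: a=1 ⇒ p=110, q=7
…
i=7: a=9 ⇒ p=11520, q=733
i=8: a=1 ⇒ p=12683, q=807
i=9: a=1 ⇒ p=24203, q=1540
i=10: a=2 ⇒ p=61089, q=3887
i=11: a=1 ⇒ p=85292, q=5427
(x₁, y₁) = (85292, 5427);  85292² − 247·5427² = 1 ✓
(x_2, y_2) = (85292·85292 + 247·5427·5427, 85292·5427 + 5427·85292) = (14549450527, 925759368)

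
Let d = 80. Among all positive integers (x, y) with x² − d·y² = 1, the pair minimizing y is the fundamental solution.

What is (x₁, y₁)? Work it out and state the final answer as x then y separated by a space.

9 1

d=80: √d = [8; 1,16] (ℓ=2, even), read p_1/q_1
k=0  a_k=8  p_k/q_k = 8/1
k=1  a_k=1  p_k/q_k = 9/1
→ (9, 1).  Check: 9²=81, 80·1²=80, difference 1.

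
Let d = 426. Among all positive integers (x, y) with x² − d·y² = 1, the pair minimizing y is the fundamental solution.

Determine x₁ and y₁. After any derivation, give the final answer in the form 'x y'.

88751 4300

√426 = [20; 1,1,1,3,2,6,2,3,1,1,1,40, …], period ℓ=12 (even) → k=11
step 0: (20, 1)  from 20·(1,0) + (0,1)
step 1: (21, 1)  from 1·(20,1) + (1,0)
step 2: (41, 2)  from 1·(21,1) + (20,1)
step 3: (62, 3)  from 1·(41,2) + (21,1)
step 4: (227, 11)  from 3·(62,3) + (41,2)
step 5: (516, 25)  from 2·(227,11) + (62,3)
step 6: (3323, 161)  from 6·(516,25) + (227,11)
…
step 8: (24809, 1202)  from 3·(7162,347) + (3323,161)
…
step 10: (56780, 2751)  from 1·(31971,1549) + (24809,1202)
step 11: (88751, 4300)  from 1·(56780,2751) + (31971,1549)
→ (88751, 4300).  Check: 88751²=7876740001, 426·4300²=7876740000, difference 1.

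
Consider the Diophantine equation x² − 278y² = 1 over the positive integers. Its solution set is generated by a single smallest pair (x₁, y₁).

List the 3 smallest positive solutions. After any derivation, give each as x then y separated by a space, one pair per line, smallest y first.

√278 → a₀=16, period (1,2,16,2,1,32); ℓ=6 even so k=5
a_0=16:  p_0=16·1+0=16,  q_0=16·0+1=1
a_1=1:  p_1=1·16+1=17,  q_1=1·1+0=1
…
a_3=16:  p_3=16·50+17=817,  q_3=16·3+1=49
a_4=2:  p_4=2·817+50=1684,  q_4=2·49+3=101
a_5=1:  p_5=1·1684+817=2501,  q_5=1·101+49=150
(x₁, y₁) = (2501, 150);  2501² − 278·150² = 1 ✓
(x_2, y_2) = (2501·2501 + 278·150·150, 2501·150 + 150·2501) = (12510001, 750300)
(x_3, y_3) = (2501·12510001 + 278·150·750300, 2501·750300 + 150·12510001) = (62575022501, 3753000450)

2501 150
12510001 750300
62575022501 3753000450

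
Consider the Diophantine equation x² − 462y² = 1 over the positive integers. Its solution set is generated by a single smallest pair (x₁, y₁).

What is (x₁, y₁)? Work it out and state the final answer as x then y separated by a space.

[21; 2,42] for √462; ℓ=2 ⇒ convergent index 1
a_0=21:  p_0=21·1+0=21,  q_0=21·0+1=1
a_1=2:  p_1=2·21+1=43,  q_1=2·1+0=2
→ (43, 2).  Check: 43²=1849, 462·2²=1848, difference 1.

43 2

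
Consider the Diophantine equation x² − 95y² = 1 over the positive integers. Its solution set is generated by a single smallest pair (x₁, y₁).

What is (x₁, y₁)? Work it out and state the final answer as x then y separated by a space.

39 4

d=95: √d = [9; 1,2,1,18] (ℓ=4, even), read p_3/q_3
a_0=9:  p_0=9·1+0=9,  q_0=9·0+1=1
a_1=1:  p_1=1·9+1=10,  q_1=1·1+0=1
a_2=2:  p_2=2·10+9=29,  q_2=2·1+1=3
a_3=1:  p_3=1·29+10=39,  q_3=1·3+1=4
→ (39, 4).  Check: 39²=1521, 95·4²=1520, difference 1.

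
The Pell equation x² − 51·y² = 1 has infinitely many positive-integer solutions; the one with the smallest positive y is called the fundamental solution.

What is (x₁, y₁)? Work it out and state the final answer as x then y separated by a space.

[7; 7,14] for √51; ℓ=2 ⇒ convergent index 1
i=0: a=7 ⇒ p=7, q=1
i=1: a=7 ⇒ p=50, q=7
(x₁, y₁) = (50, 7);  50² − 51·7² = 1 ✓

50 7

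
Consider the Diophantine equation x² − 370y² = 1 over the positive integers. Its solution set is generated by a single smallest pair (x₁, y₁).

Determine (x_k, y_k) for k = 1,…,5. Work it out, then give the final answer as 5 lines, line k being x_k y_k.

[19; 4,4,38] for √370; ℓ=3 ⇒ convergent index 5
i=0: a=19 ⇒ p=19, q=1
…
i=4: a=4 ⇒ p=50339, q=2617
i=5: a=4 ⇒ p=213859, q=11118
→ (213859, 11118).  Check: 213859²=45735671881, 370·11118²=45735671880, difference 1.
k=2:  x_2 = 213859·213859+370·11118·11118 = 91471343761,  y_2 = 213859·11118+11118·213859 = 4755368724
k=3:  x_3 = 213859·91471343761+370·11118·4755368724 = 39123940210553539,  y_3 = 213859·4755368724+11118·91471343761 = 2033956799880714
k=4:  x_4 = 213859·39123940210553539+370·11118·2033956799880714 = 16734013458886067250241,  y_4 = 213859·2033956799880714+11118·39123940210553539 = 869959934526623861928
k=5:  x_5 = 213859·16734013458886067250241+370·11118·869959934526623861928 = 7157438768568706971928026499,  y_5 = 213859·869959934526623861928+11118·16734013458886067250241 = 372097523273824548176239590

213859 11118
91471343761 4755368724
39123940210553539 2033956799880714
16734013458886067250241 869959934526623861928
7157438768568706971928026499 372097523273824548176239590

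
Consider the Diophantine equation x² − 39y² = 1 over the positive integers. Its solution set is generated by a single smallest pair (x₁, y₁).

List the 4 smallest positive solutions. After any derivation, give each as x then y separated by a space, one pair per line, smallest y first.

25 4
1249 200
62425 9996
3120001 499600

√39 → a₀=6, period (4,12); ℓ=2 even so k=1
a_0=6:  p_0=6·1+0=6,  q_0=6·0+1=1
a_1=4:  p_1=4·6+1=25,  q_1=4·1+0=4
fundamental: x₁=25, y₁=4  (since 625 − 39·16 = 1)
n=2: (25,4)∘(25,4) = (25·25+39·4·4, 25·4+4·25) = (1249,200)
n=3: (1249,200)∘(25,4) = (25·1249+39·4·200, 25·200+4·1249) = (62425,9996)
n=4: (62425,9996)∘(25,4) = (25·62425+39·4·9996, 25·9996+4·62425) = (3120001,499600)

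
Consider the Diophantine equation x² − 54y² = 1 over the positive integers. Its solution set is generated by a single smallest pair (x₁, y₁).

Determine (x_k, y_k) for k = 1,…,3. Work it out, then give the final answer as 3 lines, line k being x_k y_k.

√54 → a₀=7, period (2,1,6,1,2,14); ℓ=6 even so k=5
a_0=7:  p_0=7·1+0=7,  q_0=7·0+1=1
…
a_2=1:  p_2=1·15+7=22,  q_2=1·2+1=3
a_3=6:  p_3=6·22+15=147,  q_3=6·3+2=20
a_4=1:  p_4=1·147+22=169,  q_4=1·20+3=23
a_5=2:  p_5=2·169+147=485,  q_5=2·23+20=66
→ (485, 66).  Check: 485²=235225, 54·66²=235224, difference 1.
n=2: (485,66)∘(485,66) = (485·485+54·66·66, 485·66+66·485) = (470449,64020)
n=3: (470449,64020)∘(485,66) = (485·470449+54·66·64020, 485·64020+66·470449) = (456335045,62099334)

485 66
470449 64020
456335045 62099334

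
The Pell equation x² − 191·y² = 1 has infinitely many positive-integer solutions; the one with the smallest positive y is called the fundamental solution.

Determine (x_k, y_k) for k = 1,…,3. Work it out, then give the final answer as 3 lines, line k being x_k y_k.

8994000 650783
161784071999999 11706284604000
2910171887135973018000 210572647456751349217

√191 = [13; 1,4,1,1,3,…,4,1,26, …], period ℓ=16 (even) → k=15
k=0  a_k=13  p_k/q_k = 13/1
…
k=2  a_k=4  p_k/q_k = 69/5
…
k=6  a_k=2  p_k/q_k = 1230/89
k=7  a_k=2  p_k/q_k = 2999/217
…
k=9  a_k=2  p_k/q_k = 83433/6037
k=10  a_k=2  p_k/q_k = 207083/14984
k=11  a_k=3  p_k/q_k = 704682/50989
…
k=14  a_k=4  p_k/q_k = 7377553/533821
k=15  a_k=1  p_k/q_k = 8994000/650783
(x₁, y₁) = (8994000, 650783);  8994000² − 191·650783² = 1 ✓
(8994000+650783√191)^2 = 161784071999999 + 11706284604000√191
(8994000+650783√191)^3 = 2910171887135973018000 + 210572647456751349217√191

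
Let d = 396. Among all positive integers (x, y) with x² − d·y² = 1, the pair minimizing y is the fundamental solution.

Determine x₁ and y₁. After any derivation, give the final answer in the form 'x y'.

√396 = [19; 1,8,1,38, …], period ℓ=4 (even) → k=3
a_0=19:  p_0=19·1+0=19,  q_0=19·0+1=1
…
a_2=8:  p_2=8·20+19=179,  q_2=8·1+1=9
a_3=1:  p_3=1·179+20=199,  q_3=1·9+1=10
fundamental: x₁=199, y₁=10  (since 39601 − 396·100 = 1)

199 10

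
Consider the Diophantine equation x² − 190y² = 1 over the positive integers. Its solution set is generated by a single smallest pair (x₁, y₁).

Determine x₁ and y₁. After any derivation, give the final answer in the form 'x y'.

52021 3774

√190 = [13; 1,3,1,1,1,…,3,1,26, …], period ℓ=14 (even) → k=13
k=0  a_k=13  p_k/q_k = 13/1
k=1  a_k=1  p_k/q_k = 14/1
…
k=4  a_k=1  p_k/q_k = 124/9
…
k=6  a_k=2  p_k/q_k = 510/37
k=7  a_k=2  p_k/q_k = 1213/88
…
k=10  a_k=1  p_k/q_k = 7085/514
…
k=12  a_k=3  p_k/q_k = 40787/2959
k=13  a_k=1  p_k/q_k = 52021/3774
(x₁, y₁) = (52021, 3774);  52021² − 190·3774² = 1 ✓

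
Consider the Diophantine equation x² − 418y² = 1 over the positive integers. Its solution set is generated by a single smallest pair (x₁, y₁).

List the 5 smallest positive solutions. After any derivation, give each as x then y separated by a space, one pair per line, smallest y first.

d=418: √d = [20; 2,4,20,4,2,40] (ℓ=6, even), read p_5/q_5
a_0=20:  p_0=20·1+0=20,  q_0=20·0+1=1
a_1=2:  p_1=2·20+1=41,  q_1=2·1+0=2
…
a_4=4:  p_4=4·3721+184=15068,  q_4=4·182+9=737
a_5=2:  p_5=2·15068+3721=33857,  q_5=2·737+182=1656
(x₁, y₁) = (33857, 1656);  33857² − 418·1656² = 1 ✓
(33857+1656√418)^2 = 2292592897 + 112134384√418
(33857+1656√418)^3 = 155240635393601 + 7593067676520√418
(33857+1656√418)^4 = 10511964382749705217 + 514156984535740896√418
(33857+1656√418)^5 = 711807156058272903670337 + 34815626043260091355224√418

33857 1656
2292592897 112134384
155240635393601 7593067676520
10511964382749705217 514156984535740896
711807156058272903670337 34815626043260091355224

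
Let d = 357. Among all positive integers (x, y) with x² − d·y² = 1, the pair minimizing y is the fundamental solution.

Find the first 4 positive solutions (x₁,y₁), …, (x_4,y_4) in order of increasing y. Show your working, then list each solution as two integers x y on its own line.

3401 180
23133601 1224360
157354750601 8328096540
1070326990454401 56647711440720

[18; 1,8,2,8,1,36] for √357; ℓ=6 ⇒ convergent index 5
k=0  a_k=18  p_k/q_k = 18/1
…
k=2  a_k=8  p_k/q_k = 170/9
k=3  a_k=2  p_k/q_k = 359/19
k=4  a_k=8  p_k/q_k = 3042/161
k=5  a_k=1  p_k/q_k = 3401/180
→ (3401, 180).  Check: 3401²=11566801, 357·180²=11566800, difference 1.
n=2: (3401,180)∘(3401,180) = (3401·3401+357·180·180, 3401·180+180·3401) = (23133601,1224360)
n=3: (23133601,1224360)∘(3401,180) = (3401·23133601+357·180·1224360, 3401·1224360+180·23133601) = (157354750601,8328096540)
n=4: (157354750601,8328096540)∘(3401,180) = (3401·157354750601+357·180·8328096540, 3401·8328096540+180·157354750601) = (1070326990454401,56647711440720)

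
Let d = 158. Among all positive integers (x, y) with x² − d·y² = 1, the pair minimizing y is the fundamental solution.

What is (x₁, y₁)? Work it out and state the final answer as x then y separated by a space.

√158 = [12; 1,1,3,12,3,1,1,24, …], period ℓ=8 (even) → k=7
k=0  a_k=12  p_k/q_k = 12/1
…
k=4  a_k=12  p_k/q_k = 1081/86
…
k=6  a_k=1  p_k/q_k = 4412/351
k=7  a_k=1  p_k/q_k = 7743/616
→ (7743, 616).  Check: 7743²=59954049, 158·616²=59954048, difference 1.

7743 616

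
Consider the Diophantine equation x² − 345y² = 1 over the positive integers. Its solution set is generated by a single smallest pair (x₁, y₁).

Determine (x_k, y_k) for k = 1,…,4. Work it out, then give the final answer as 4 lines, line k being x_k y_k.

d=345: √d = [18; 1,1,2,1,6,1,2,1,1,36] (ℓ=10, even), read p_9/q_9
k=0  a_k=18  p_k/q_k = 18/1
k=1  a_k=1  p_k/q_k = 19/1
…
k=3  a_k=2  p_k/q_k = 93/5
k=4  a_k=1  p_k/q_k = 130/7
k=5  a_k=6  p_k/q_k = 873/47
k=6  a_k=1  p_k/q_k = 1003/54
…
k=8  a_k=1  p_k/q_k = 3882/209
k=9  a_k=1  p_k/q_k = 6761/364
fundamental: x₁=6761, y₁=364  (since 45711121 − 345·132496 = 1)
n=2: (6761,364)∘(6761,364) = (6761·6761+345·364·364, 6761·364+364·6761) = (91422241,4922008)
n=3: (91422241,4922008)∘(6761,364) = (6761·91422241+345·364·4922008, 6761·4922008+364·91422241) = (1236211536041,66555391812)
n=4: (1236211536041,66555391812)∘(6761,364) = (6761·1236211536041+345·364·66555391812, 6761·66555391812+364·1236211536041) = (16716052298924161,899962003159856)

6761 364
91422241 4922008
1236211536041 66555391812
16716052298924161 899962003159856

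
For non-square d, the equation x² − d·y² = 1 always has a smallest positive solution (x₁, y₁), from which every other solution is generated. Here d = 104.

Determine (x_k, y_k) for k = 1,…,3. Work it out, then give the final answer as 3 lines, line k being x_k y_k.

51 5
5201 510
530451 52015

√104 → a₀=10, period (5,20); ℓ=2 even so k=1
i=0: a=10 ⇒ p=10, q=1
i=1: a=5 ⇒ p=51, q=5
(x₁, y₁) = (51, 5);  51² − 104·5² = 1 ✓
(x_2, y_2) = (51·51 + 104·5·5, 51·5 + 5·51) = (5201, 510)
(x_3, y_3) = (51·5201 + 104·5·510, 51·510 + 5·5201) = (530451, 52015)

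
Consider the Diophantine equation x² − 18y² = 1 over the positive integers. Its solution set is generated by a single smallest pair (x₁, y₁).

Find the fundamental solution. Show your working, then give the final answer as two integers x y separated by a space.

17 4

d=18: √d = [4; 4,8] (ℓ=2, even), read p_1/q_1
a_0=4:  p_0=4·1+0=4,  q_0=4·0+1=1
a_1=4:  p_1=4·4+1=17,  q_1=4·1+0=4
fundamental: x₁=17, y₁=4  (since 289 − 18·16 = 1)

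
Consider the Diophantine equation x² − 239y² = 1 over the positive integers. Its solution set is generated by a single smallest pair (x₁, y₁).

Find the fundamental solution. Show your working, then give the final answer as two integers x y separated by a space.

6195120 400729

√239 = [15; 2,5,1,2,4,15,4,2,1,5,2,30, …], period ℓ=12 (even) → k=11
k=0  a_k=15  p_k/q_k = 15/1
k=1  a_k=2  p_k/q_k = 31/2
…
k=3  a_k=1  p_k/q_k = 201/13
…
k=5  a_k=4  p_k/q_k = 2489/161
…
k=9  a_k=1  p_k/q_k = 500258/32359
k=10  a_k=5  p_k/q_k = 2847431/184185
k=11  a_k=2  p_k/q_k = 6195120/400729
(x₁, y₁) = (6195120, 400729);  6195120² − 239·400729² = 1 ✓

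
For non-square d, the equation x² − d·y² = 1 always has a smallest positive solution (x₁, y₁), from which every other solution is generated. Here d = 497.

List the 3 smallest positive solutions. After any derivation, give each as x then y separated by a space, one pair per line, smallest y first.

1201887 53912
2889064721537 129592263888
6944658661946678751 311510514535059400

[22; 3,2,2,5,6,5,2,2,3,44] for √497; ℓ=10 ⇒ convergent index 9
i=0: a=22 ⇒ p=22, q=1
…
i=2: a=2 ⇒ p=156, q=7
…
i=5: a=6 ⇒ p=12685, q=569
…
i=7: a=2 ⇒ p=143637, q=6443
i=8: a=2 ⇒ p=352750, q=15823
i=9: a=3 ⇒ p=1201887, q=53912
(x₁, y₁) = (1201887, 53912);  1201887² − 497·53912² = 1 ✓
n=2: (1201887,53912)∘(1201887,53912) = (1201887·1201887+497·53912·53912, 1201887·53912+53912·1201887) = (2889064721537,129592263888)
n=3: (2889064721537,129592263888)∘(1201887,53912) = (1201887·2889064721537+497·53912·129592263888, 1201887·129592263888+53912·2889064721537) = (6944658661946678751,311510514535059400)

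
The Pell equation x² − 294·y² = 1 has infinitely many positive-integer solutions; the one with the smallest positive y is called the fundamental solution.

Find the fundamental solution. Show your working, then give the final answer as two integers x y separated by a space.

√294 → a₀=17, period (6,1,4,1,6,34); ℓ=6 even so k=5
i=0: a=17 ⇒ p=17, q=1
…
i=3: a=4 ⇒ p=583, q=34
i=4: a=1 ⇒ p=703, q=41
i=5: a=6 ⇒ p=4801, q=280
→ (4801, 280).  Check: 4801²=23049601, 294·280²=23049600, difference 1.

4801 280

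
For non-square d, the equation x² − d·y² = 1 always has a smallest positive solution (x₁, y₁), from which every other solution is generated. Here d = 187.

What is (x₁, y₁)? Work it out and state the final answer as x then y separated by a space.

1682 123

d=187: √d = [13; 1,2,13,2,1,26] (ℓ=6, even), read p_5/q_5
k=0  a_k=13  p_k/q_k = 13/1
…
k=2  a_k=2  p_k/q_k = 41/3
k=3  a_k=13  p_k/q_k = 547/40
k=4  a_k=2  p_k/q_k = 1135/83
k=5  a_k=1  p_k/q_k = 1682/123
→ (1682, 123).  Check: 1682²=2829124, 187·123²=2829123, difference 1.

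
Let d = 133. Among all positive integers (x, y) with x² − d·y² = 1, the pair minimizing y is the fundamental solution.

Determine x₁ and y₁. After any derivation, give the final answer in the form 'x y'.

2588599 224460

d=133: √d = [11; 1,1,7,5,1,…,1,1,22] (ℓ=16, even), read p_15/q_15
k=0  a_k=11  p_k/q_k = 11/1
…
k=2  a_k=1  p_k/q_k = 23/2
…
k=4  a_k=5  p_k/q_k = 888/77
…
k=6  a_k=1  p_k/q_k = 1949/169
k=7  a_k=1  p_k/q_k = 3010/261
k=8  a_k=2  p_k/q_k = 7969/691
k=9  a_k=1  p_k/q_k = 10979/952
k=10  a_k=1  p_k/q_k = 18948/1643
k=11  a_k=1  p_k/q_k = 29927/2595
k=12  a_k=5  p_k/q_k = 168583/14618
…
k=14  a_k=1  p_k/q_k = 1378591/119539
k=15  a_k=1  p_k/q_k = 2588599/224460
(x₁, y₁) = (2588599, 224460);  2588599² − 133·224460² = 1 ✓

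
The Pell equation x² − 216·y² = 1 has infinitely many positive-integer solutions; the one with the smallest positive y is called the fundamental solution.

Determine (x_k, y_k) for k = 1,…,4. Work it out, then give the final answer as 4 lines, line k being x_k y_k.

485 33
470449 32010
456335045 31049667
442644523201 30118144980

√216 → a₀=14, period (1,2,3,2,1,28); ℓ=6 even so k=5
i=0: a=14 ⇒ p=14, q=1
i=1: a=1 ⇒ p=15, q=1
i=2: a=2 ⇒ p=44, q=3
i=3: a=3 ⇒ p=147, q=10
i=4: a=2 ⇒ p=338, q=23
i=5: a=1 ⇒ p=485, q=33
(x₁, y₁) = (485, 33);  485² − 216·33² = 1 ✓
(485+33√216)^2 = 470449 + 32010√216
(485+33√216)^3 = 456335045 + 31049667√216
(485+33√216)^4 = 442644523201 + 30118144980√216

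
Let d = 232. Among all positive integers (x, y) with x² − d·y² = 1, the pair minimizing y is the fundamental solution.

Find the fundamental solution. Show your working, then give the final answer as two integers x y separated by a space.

d=232: √d = [15; 4,3,7,3,4,30] (ℓ=6, even), read p_5/q_5
k=0  a_k=15  p_k/q_k = 15/1
k=1  a_k=4  p_k/q_k = 61/4
k=2  a_k=3  p_k/q_k = 198/13
k=3  a_k=7  p_k/q_k = 1447/95
k=4  a_k=3  p_k/q_k = 4539/298
k=5  a_k=4  p_k/q_k = 19603/1287
→ (19603, 1287).  Check: 19603²=384277609, 232·1287²=384277608, difference 1.

19603 1287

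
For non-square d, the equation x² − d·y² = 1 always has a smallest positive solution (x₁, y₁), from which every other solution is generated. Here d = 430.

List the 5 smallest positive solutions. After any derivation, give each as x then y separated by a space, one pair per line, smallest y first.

2862251 138030
16384961574001 790153011060
93795745300289010251 4523232492118854090
536933931562978654798296001 25893253447598574322902120
3073679365100040639604854765306251 148225981147280410676109712890150

√430 = [20; 1,2,1,3,1,…,2,1,40, …], period ℓ=14 (even) → k=13
i=0: a=20 ⇒ p=20, q=1
i=1: a=1 ⇒ p=21, q=1
i=2: a=2 ⇒ p=62, q=3
…
i=4: a=3 ⇒ p=311, q=15
…
i=6: a=6 ⇒ p=2675, q=129
i=7: a=8 ⇒ p=21794, q=1051
i=8: a=6 ⇒ p=133439, q=6435
i=9: a=1 ⇒ p=155233, q=7486
i=10: a=3 ⇒ p=599138, q=28893
i=11: a=1 ⇒ p=754371, q=36379
i=12: a=2 ⇒ p=2107880, q=101651
i=13: a=1 ⇒ p=2862251, q=138030
(x₁, y₁) = (2862251, 138030);  2862251² − 430·138030² = 1 ✓
n=2: (2862251,138030)∘(2862251,138030) = (2862251·2862251+430·138030·138030, 2862251·138030+138030·2862251) = (16384961574001,790153011060)
n=3: (16384961574001,790153011060)∘(2862251,138030) = (2862251·16384961574001+430·138030·790153011060, 2862251·790153011060+138030·16384961574001) = (93795745300289010251,4523232492118854090)
n=4: (93795745300289010251,4523232492118854090)∘(2862251,138030) = (2862251·93795745300289010251+430·138030·4523232492118854090, 2862251·4523232492118854090+138030·93795745300289010251) = (536933931562978654798296001,25893253447598574322902120)
n=5: (536933931562978654798296001,25893253447598574322902120)∘(2862251,138030) = (2862251·536933931562978654798296001+430·138030·25893253447598574322902120, 2862251·25893253447598574322902120+138030·536933931562978654798296001) = (3073679365100040639604854765306251,148225981147280410676109712890150)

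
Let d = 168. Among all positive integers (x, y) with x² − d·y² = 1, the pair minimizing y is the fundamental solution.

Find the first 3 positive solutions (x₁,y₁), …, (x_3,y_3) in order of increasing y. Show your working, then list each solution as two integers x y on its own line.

√168 → a₀=12, period (1,24); ℓ=2 even so k=1
step 0: (12, 1)  from 12·(1,0) + (0,1)
step 1: (13, 1)  from 1·(12,1) + (1,0)
→ (13, 1).  Check: 13²=169, 168·1²=168, difference 1.
k=2:  x_2 = 13·13+168·1·1 = 337,  y_2 = 13·1+1·13 = 26
k=3:  x_3 = 13·337+168·1·26 = 8749,  y_3 = 13·26+1·337 = 675

13 1
337 26
8749 675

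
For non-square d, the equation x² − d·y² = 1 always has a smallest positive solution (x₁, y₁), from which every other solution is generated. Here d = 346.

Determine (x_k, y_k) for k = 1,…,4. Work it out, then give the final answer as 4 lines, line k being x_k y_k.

17299 930
598510801 32176140
20707276675699 1113230090790
716430357827323201 38515534648976280

[18; 1,1,1,1,36] for √346; ℓ=5 ⇒ convergent index 9
k=0  a_k=18  p_k/q_k = 18/1
k=1  a_k=1  p_k/q_k = 19/1
…
k=8  a_k=1  p_k/q_k = 10398/559
k=9  a_k=1  p_k/q_k = 17299/930
→ (17299, 930).  Check: 17299²=299255401, 346·930²=299255400, difference 1.
(17299+930√346)^2 = 598510801 + 32176140√346
(17299+930√346)^3 = 20707276675699 + 1113230090790√346
(17299+930√346)^4 = 716430357827323201 + 38515534648976280√346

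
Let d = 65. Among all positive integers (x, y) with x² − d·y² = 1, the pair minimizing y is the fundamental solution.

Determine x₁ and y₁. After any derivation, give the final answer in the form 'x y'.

129 16

[8; 16] for √65; ℓ=1 ⇒ convergent index 1
a_0=8:  p_0=8·1+0=8,  q_0=8·0+1=1
a_1=16:  p_1=16·8+1=129,  q_1=16·1+0=16
(x₁, y₁) = (129, 16);  129² − 65·16² = 1 ✓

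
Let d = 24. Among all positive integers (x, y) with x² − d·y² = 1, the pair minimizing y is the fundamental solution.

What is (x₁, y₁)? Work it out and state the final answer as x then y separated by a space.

5 1

d=24: √d = [4; 1,8] (ℓ=2, even), read p_1/q_1
k=0  a_k=4  p_k/q_k = 4/1
k=1  a_k=1  p_k/q_k = 5/1
fundamental: x₁=5, y₁=1  (since 25 − 24·1 = 1)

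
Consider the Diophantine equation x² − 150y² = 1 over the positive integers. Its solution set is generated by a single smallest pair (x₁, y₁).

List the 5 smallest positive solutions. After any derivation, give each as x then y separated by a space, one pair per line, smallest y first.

√150 → a₀=12, period (4,24); ℓ=2 even so k=1
step 0: (12, 1)  from 12·(1,0) + (0,1)
step 1: (49, 4)  from 4·(12,1) + (1,0)
→ (49, 4).  Check: 49²=2401, 150·4²=2400, difference 1.
(x_2, y_2) = (49·49 + 150·4·4, 49·4 + 4·49) = (4801, 392)
(x_3, y_3) = (49·4801 + 150·4·392, 49·392 + 4·4801) = (470449, 38412)
(x_4, y_4) = (49·470449 + 150·4·38412, 49·38412 + 4·470449) = (46099201, 3763984)
(x_5, y_5) = (49·46099201 + 150·4·3763984, 49·3763984 + 4·46099201) = (4517251249, 368832020)

49 4
4801 392
470449 38412
46099201 3763984
4517251249 368832020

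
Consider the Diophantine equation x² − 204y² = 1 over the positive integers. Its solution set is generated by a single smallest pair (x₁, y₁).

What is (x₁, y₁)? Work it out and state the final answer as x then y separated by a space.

4999 350

√204 = [14; 3,1,1,6,1,1,3,28, …], period ℓ=8 (even) → k=7
k=0  a_k=14  p_k/q_k = 14/1
k=1  a_k=3  p_k/q_k = 43/3
…
k=5  a_k=1  p_k/q_k = 757/53
k=6  a_k=1  p_k/q_k = 1414/99
k=7  a_k=3  p_k/q_k = 4999/350
(x₁, y₁) = (4999, 350);  4999² − 204·350² = 1 ✓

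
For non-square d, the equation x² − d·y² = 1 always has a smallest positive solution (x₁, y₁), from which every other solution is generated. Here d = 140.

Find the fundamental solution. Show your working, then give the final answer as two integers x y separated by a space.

71 6

d=140: √d = [11; 1,4,1,22] (ℓ=4, even), read p_3/q_3
i=0: a=11 ⇒ p=11, q=1
i=1: a=1 ⇒ p=12, q=1
i=2: a=4 ⇒ p=59, q=5
i=3: a=1 ⇒ p=71, q=6
→ (71, 6).  Check: 71²=5041, 140·6²=5040, difference 1.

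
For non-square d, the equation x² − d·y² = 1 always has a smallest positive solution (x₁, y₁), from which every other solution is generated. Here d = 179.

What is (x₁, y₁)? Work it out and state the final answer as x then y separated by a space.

√179 = [13; 2,1,1,1,3,…,1,2,26, …], period ℓ=14 (even) → k=13
a_0=13:  p_0=13·1+0=13,  q_0=13·0+1=1
…
a_10=1:  p_10=1·438125+137042=575167,  q_10=1·32747+10243=42990
…
a_12=1:  p_12=1·1013292+575167=1588459,  q_12=1·75737+42990=118727
a_13=2:  p_13=2·1588459+1013292=4190210,  q_13=2·118727+75737=313191
→ (4190210, 313191).  Check: 4190210²=17557859844100, 179·313191²=17557859844099, difference 1.

4190210 313191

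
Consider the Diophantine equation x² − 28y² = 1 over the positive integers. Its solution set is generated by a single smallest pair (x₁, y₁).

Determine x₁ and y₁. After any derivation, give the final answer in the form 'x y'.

[5; 3,2,3,10] for √28; ℓ=4 ⇒ convergent index 3
a_0=5:  p_0=5·1+0=5,  q_0=5·0+1=1
…
a_2=2:  p_2=2·16+5=37,  q_2=2·3+1=7
a_3=3:  p_3=3·37+16=127,  q_3=3·7+3=24
fundamental: x₁=127, y₁=24  (since 16129 − 28·576 = 1)

127 24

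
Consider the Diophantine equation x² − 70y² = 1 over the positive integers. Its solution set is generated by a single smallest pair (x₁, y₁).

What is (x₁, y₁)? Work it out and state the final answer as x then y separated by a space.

251 30

√70 = [8; 2,1,2,1,2,16, …], period ℓ=6 (even) → k=5
i=0: a=8 ⇒ p=8, q=1
…
i=3: a=2 ⇒ p=67, q=8
i=4: a=1 ⇒ p=92, q=11
i=5: a=2 ⇒ p=251, q=30
→ (251, 30).  Check: 251²=63001, 70·30²=63000, difference 1.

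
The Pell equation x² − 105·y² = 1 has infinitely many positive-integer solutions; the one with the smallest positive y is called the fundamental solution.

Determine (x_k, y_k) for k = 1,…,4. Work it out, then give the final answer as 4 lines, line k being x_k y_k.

41 4
3361 328
275561 26892
22592641 2204816

d=105: √d = [10; 4,20] (ℓ=2, even), read p_1/q_1
i=0: a=10 ⇒ p=10, q=1
i=1: a=4 ⇒ p=41, q=4
(x₁, y₁) = (41, 4);  41² − 105·4² = 1 ✓
(41+4√105)^2 = 3361 + 328√105
(41+4√105)^3 = 275561 + 26892√105
(41+4√105)^4 = 22592641 + 2204816√105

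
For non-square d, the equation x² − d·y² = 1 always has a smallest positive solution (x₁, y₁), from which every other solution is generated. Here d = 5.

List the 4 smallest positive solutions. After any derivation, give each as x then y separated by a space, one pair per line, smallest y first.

d=5: √d = [2; 4] (ℓ=1, odd), read p_1/q_1
a_0=2:  p_0=2·1+0=2,  q_0=2·0+1=1
a_1=4:  p_1=4·2+1=9,  q_1=4·1+0=4
(x₁, y₁) = (9, 4);  9² − 5·4² = 1 ✓
k=2:  x_2 = 9·9+5·4·4 = 161,  y_2 = 9·4+4·9 = 72
k=3:  x_3 = 9·161+5·4·72 = 2889,  y_3 = 9·72+4·161 = 1292
k=4:  x_4 = 9·2889+5·4·1292 = 51841,  y_4 = 9·1292+4·2889 = 23184

9 4
161 72
2889 1292
51841 23184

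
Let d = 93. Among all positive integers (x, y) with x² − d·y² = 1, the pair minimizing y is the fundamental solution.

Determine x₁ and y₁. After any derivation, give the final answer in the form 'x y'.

12151 1260

[9; 1,1,1,4,6,4,1,1,1,18] for √93; ℓ=10 ⇒ convergent index 9
k=0  a_k=9  p_k/q_k = 9/1
…
k=2  a_k=1  p_k/q_k = 19/2
k=3  a_k=1  p_k/q_k = 29/3
k=4  a_k=4  p_k/q_k = 135/14
k=5  a_k=6  p_k/q_k = 839/87
…
k=7  a_k=1  p_k/q_k = 4330/449
k=8  a_k=1  p_k/q_k = 7821/811
k=9  a_k=1  p_k/q_k = 12151/1260
fundamental: x₁=12151, y₁=1260  (since 147646801 − 93·1587600 = 1)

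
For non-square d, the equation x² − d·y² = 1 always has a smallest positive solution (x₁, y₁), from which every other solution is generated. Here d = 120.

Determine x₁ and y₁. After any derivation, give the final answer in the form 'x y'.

11 1

√120 → a₀=10, period (1,20); ℓ=2 even so k=1
i=0: a=10 ⇒ p=10, q=1
i=1: a=1 ⇒ p=11, q=1
→ (11, 1).  Check: 11²=121, 120·1²=120, difference 1.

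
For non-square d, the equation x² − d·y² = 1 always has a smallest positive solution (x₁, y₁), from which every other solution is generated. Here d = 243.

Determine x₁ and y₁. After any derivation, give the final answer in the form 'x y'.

70226 4505

√243 → a₀=15, period (1,1,2,3,15,3,2,1,1,30); ℓ=10 even so k=9
k=0  a_k=15  p_k/q_k = 15/1
k=1  a_k=1  p_k/q_k = 16/1
k=2  a_k=1  p_k/q_k = 31/2
k=3  a_k=2  p_k/q_k = 78/5
…
k=5  a_k=15  p_k/q_k = 4053/260
k=6  a_k=3  p_k/q_k = 12424/797
k=7  a_k=2  p_k/q_k = 28901/1854
k=8  a_k=1  p_k/q_k = 41325/2651
k=9  a_k=1  p_k/q_k = 70226/4505
fundamental: x₁=70226, y₁=4505  (since 4931691076 − 243·20295025 = 1)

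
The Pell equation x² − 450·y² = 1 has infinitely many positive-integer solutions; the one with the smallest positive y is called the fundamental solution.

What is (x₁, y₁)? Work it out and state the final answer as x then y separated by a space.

[21; 4,1,2,4,2,1,4,42] for √450; ℓ=8 ⇒ convergent index 7
i=0: a=21 ⇒ p=21, q=1
i=1: a=4 ⇒ p=85, q=4
…
i=3: a=2 ⇒ p=297, q=14
i=4: a=4 ⇒ p=1294, q=61
…
i=6: a=1 ⇒ p=4179, q=197
i=7: a=4 ⇒ p=19601, q=924
(x₁, y₁) = (19601, 924);  19601² − 450·924² = 1 ✓

19601 924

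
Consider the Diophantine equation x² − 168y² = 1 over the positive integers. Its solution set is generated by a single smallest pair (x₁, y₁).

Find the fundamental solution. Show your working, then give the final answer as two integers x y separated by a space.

[12; 1,24] for √168; ℓ=2 ⇒ convergent index 1
a_0=12:  p_0=12·1+0=12,  q_0=12·0+1=1
a_1=1:  p_1=1·12+1=13,  q_1=1·1+0=1
(x₁, y₁) = (13, 1);  13² − 168·1² = 1 ✓

13 1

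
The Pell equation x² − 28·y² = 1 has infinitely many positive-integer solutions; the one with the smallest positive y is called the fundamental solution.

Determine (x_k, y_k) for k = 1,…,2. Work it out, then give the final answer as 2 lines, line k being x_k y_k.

127 24
32257 6096

[5; 3,2,3,10] for √28; ℓ=4 ⇒ convergent index 3
i=0: a=5 ⇒ p=5, q=1
i=1: a=3 ⇒ p=16, q=3
i=2: a=2 ⇒ p=37, q=7
i=3: a=3 ⇒ p=127, q=24
(x₁, y₁) = (127, 24);  127² − 28·24² = 1 ✓
(x_2, y_2) = (127·127 + 28·24·24, 127·24 + 24·127) = (32257, 6096)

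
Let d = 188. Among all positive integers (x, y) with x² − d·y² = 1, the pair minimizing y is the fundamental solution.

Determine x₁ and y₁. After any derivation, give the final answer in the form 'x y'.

4607 336

[13; 1,2,2,6,2,2,1,26] for √188; ℓ=8 ⇒ convergent index 7
i=0: a=13 ⇒ p=13, q=1
…
i=6: a=2 ⇒ p=3277, q=239
i=7: a=1 ⇒ p=4607, q=336
fundamental: x₁=4607, y₁=336  (since 21224449 − 188·112896 = 1)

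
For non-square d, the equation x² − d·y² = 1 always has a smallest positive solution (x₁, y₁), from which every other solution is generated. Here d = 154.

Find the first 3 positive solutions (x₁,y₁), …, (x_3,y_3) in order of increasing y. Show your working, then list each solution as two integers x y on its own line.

√154 = [12; 2,2,3,1,2,1,3,2,2,24, …], period ℓ=10 (even) → k=9
k=0  a_k=12  p_k/q_k = 12/1
k=1  a_k=2  p_k/q_k = 25/2
k=2  a_k=2  p_k/q_k = 62/5
…
k=5  a_k=2  p_k/q_k = 757/61
…
k=7  a_k=3  p_k/q_k = 3847/310
k=8  a_k=2  p_k/q_k = 8724/703
k=9  a_k=2  p_k/q_k = 21295/1716
→ (21295, 1716).  Check: 21295²=453477025, 154·1716²=453477024, difference 1.
k=2:  x_2 = 21295·21295+154·1716·1716 = 906954049,  y_2 = 21295·1716+1716·21295 = 73084440
k=3:  x_3 = 21295·906954049+154·1716·73084440 = 38627172925615,  y_3 = 21295·73084440+1716·906954049 = 3112666297884

21295 1716
906954049 73084440
38627172925615 3112666297884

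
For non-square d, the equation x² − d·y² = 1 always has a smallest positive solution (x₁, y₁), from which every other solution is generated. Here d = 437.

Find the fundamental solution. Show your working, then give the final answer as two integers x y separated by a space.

4599 220

√437 = [20; 1,9,2,9,1,40, …], period ℓ=6 (even) → k=5
step 0: (20, 1)  from 20·(1,0) + (0,1)
step 1: (21, 1)  from 1·(20,1) + (1,0)
…
step 4: (4160, 199)  from 9·(439,21) + (209,10)
step 5: (4599, 220)  from 1·(4160,199) + (439,21)
(x₁, y₁) = (4599, 220);  4599² − 437·220² = 1 ✓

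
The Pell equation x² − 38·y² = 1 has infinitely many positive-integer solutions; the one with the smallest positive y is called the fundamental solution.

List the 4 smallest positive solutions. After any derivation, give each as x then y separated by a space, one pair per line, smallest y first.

37 6
2737 444
202501 32850
14982337 2430456

√38 = [6; 6,12, …], period ℓ=2 (even) → k=1
i=0: a=6 ⇒ p=6, q=1
i=1: a=6 ⇒ p=37, q=6
fundamental: x₁=37, y₁=6  (since 1369 − 38·36 = 1)
(37+6√38)^2 = 2737 + 444√38
(37+6√38)^3 = 202501 + 32850√38
(37+6√38)^4 = 14982337 + 2430456√38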